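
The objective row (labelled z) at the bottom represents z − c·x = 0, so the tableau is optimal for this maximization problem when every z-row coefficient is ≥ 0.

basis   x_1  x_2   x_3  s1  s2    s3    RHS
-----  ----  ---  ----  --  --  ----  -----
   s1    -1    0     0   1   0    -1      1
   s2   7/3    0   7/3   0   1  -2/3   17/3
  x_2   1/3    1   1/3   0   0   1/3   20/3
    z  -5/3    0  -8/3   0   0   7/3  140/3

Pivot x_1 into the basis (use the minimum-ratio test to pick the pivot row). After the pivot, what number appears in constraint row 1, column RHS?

Ratio test on column x_1 — row 1: entry -1 ≤ 0; row 2: (17/3)/(7/3) = 17/7; row 3: (20/3)/(1/3) = 20. Minimum is 17/7 at row 2 (s2 leaves); pivot element 7/3.
Divide row 2 by 7/3; eliminate column x_1 from the other rows.
Row 1 update in column RHS: 1 − (-1)·(17/7) = 24/7.

24/7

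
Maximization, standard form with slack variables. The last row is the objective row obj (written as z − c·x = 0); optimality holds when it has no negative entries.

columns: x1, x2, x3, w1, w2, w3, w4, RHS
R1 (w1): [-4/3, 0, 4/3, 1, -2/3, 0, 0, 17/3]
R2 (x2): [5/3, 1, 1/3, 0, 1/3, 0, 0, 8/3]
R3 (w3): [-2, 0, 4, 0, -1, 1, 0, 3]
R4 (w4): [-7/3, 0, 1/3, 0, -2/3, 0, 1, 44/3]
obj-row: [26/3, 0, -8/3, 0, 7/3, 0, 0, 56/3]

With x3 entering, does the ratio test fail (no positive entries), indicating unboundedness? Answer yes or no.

no

Column x3 has positive entries in row(s) 1, 2, 3, 4, so the ratio test bounds it — not unbounded.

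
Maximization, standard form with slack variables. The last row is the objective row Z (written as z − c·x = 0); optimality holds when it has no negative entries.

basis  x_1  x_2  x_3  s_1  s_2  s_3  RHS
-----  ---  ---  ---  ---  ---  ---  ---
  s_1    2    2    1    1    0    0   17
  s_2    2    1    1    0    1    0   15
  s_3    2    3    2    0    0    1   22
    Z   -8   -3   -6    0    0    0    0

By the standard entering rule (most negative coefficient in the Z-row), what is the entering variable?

x_1

Negative Z-row entries: x_1: -8, x_2: -3, x_3: -6.
The most negative is -8 in column x_1, so x_1 enters.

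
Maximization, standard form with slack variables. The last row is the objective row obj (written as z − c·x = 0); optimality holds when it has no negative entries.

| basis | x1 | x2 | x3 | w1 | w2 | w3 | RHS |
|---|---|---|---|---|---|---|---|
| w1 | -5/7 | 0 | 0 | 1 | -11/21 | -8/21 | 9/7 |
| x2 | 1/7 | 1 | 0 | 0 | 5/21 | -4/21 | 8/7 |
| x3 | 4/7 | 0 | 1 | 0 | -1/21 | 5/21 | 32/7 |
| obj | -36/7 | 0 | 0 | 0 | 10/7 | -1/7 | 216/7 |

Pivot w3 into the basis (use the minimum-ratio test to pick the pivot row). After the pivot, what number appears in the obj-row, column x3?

Ratio test on column w3 — row 1: entry -8/21 ≤ 0; row 2: entry -4/21 ≤ 0; row 3: (32/7)/(5/21) = 96/5. Minimum is 96/5 at row 3 (x3 leaves); pivot element 5/21.
Divide row 3 by 5/21; eliminate column w3 from the other rows.
obj-row update in column x3: 0 − (-1/7)·(21/5) = 3/5.

3/5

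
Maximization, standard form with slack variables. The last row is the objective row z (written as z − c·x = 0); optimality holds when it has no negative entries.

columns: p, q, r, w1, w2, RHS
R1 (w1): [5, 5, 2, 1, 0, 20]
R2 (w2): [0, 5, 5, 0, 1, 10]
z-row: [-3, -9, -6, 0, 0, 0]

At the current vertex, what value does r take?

r is not in the basis, so in the current basic feasible solution r = 0.

0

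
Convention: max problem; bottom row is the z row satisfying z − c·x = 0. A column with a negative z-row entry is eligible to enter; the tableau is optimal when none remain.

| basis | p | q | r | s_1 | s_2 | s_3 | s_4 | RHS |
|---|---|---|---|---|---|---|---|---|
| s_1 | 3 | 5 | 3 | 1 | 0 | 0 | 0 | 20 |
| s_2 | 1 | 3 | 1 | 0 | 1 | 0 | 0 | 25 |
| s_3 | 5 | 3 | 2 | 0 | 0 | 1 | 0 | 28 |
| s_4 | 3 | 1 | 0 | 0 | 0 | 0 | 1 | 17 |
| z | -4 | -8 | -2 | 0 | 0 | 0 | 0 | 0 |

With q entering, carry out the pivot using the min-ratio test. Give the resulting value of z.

Ratio test on column q — row 1: 20/5 = 4; row 2: 25/3 = 25/3; row 3: 28/3 = 28/3; row 4: 17/1 = 17. Minimum is 4 at row 1 (s_1 leaves); pivot element 5.
Pivot on row 1; the z-row RHS becomes 0 − (-8)·4 = 32.

32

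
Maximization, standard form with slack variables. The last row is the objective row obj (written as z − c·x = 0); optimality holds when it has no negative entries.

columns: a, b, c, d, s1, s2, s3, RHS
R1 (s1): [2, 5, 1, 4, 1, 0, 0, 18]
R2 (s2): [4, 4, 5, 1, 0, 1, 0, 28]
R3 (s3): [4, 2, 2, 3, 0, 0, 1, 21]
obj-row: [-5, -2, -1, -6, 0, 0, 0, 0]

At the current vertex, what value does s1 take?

s1 is basic (row 1); its value is the RHS of that row, 18.

18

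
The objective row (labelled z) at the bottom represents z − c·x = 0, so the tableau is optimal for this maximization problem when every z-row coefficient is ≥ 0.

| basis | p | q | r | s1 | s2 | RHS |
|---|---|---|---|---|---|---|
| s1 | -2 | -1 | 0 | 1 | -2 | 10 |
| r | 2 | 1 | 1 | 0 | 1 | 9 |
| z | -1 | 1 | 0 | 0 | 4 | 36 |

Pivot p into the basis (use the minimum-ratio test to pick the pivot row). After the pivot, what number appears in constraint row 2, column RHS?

9/2

Ratio test on column p — row 1: entry -2 ≤ 0; row 2: 9/2 = 9/2. Minimum is 9/2 at row 2 (r leaves); pivot element 2.
Divide row 2 by 2; eliminate column p from the other rows.
In the new row 2, the RHS entry is the old entry divided by the pivot: 9/2 = 9/2.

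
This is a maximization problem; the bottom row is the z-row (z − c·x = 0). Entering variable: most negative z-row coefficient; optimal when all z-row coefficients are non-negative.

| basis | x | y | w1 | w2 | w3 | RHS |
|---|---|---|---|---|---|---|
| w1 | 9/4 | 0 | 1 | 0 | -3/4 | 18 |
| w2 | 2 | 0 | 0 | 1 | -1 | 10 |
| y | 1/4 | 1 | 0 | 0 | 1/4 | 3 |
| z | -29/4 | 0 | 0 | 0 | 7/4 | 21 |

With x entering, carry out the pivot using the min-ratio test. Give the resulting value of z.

229/4

Ratio test on column x — row 1: 18/(9/4) = 8; row 2: 10/2 = 5; row 3: 3/(1/4) = 12. Minimum is 5 at row 2 (w2 leaves); pivot element 2.
Pivot on row 2; the z-row RHS becomes 21 − (-29/4)·5 = 229/4.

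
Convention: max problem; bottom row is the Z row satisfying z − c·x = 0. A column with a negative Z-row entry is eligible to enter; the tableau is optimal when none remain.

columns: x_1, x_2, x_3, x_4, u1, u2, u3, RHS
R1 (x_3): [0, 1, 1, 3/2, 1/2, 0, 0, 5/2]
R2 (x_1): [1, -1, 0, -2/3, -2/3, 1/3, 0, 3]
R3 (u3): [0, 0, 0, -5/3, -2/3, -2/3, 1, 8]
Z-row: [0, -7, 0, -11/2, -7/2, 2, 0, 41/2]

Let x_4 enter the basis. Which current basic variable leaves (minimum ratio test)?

x_3

Column x_4 entries and ratios — x_3: (5/2)/(3/2) = 5/3; x_1: -2/3 ≤ 0, skip; u3: -5/3 ≤ 0, skip.
Smallest ratio is 5/3 in the row of x_3, so x_3 leaves.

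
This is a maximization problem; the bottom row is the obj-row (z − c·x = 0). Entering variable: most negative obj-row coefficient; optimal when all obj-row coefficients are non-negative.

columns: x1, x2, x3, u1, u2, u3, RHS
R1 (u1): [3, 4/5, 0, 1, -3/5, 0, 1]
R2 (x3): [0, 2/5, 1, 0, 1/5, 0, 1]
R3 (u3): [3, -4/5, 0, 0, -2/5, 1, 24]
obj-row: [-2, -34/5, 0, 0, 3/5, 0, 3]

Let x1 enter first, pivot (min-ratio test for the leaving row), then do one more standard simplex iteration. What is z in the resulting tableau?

23/2

Ratio test on column x1 — row 1: 1/3 = 1/3; row 2: entry 0 ≤ 0; row 3: 24/3 = 8. Minimum is 1/3 at row 1 (u1 leaves); pivot element 3.
Pivot on row 1; the obj-row RHS becomes 3 − (-2)·(1/3) = 11/3.
Next entering variable (most negative obj-row entry -94/15): x2.
Ratio test on column x2 — row 1: (1/3)/(4/15) = 5/4; row 2: 1/(2/5) = 5/2; row 3: entry -8/5 ≤ 0. Minimum is 5/4 at row 1 (x1 leaves); pivot element 4/15.
After the second pivot the obj-row RHS is 11/3 − (-94/15)·(5/4) = 23/2.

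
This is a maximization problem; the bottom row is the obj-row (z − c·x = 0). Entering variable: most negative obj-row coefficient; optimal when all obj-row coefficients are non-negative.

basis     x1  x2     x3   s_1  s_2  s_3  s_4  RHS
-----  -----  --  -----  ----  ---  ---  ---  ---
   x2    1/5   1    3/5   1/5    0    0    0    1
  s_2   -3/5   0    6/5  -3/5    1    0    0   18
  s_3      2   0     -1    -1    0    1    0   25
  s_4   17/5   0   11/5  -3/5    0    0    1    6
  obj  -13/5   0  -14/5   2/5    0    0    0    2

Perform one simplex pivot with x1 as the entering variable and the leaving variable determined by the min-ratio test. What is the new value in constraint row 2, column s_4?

3/17

Ratio test on column x1 — row 1: 1/(1/5) = 5; row 2: entry -3/5 ≤ 0; row 3: 25/2 = 25/2; row 4: 6/(17/5) = 30/17. Minimum is 30/17 at row 4 (s_4 leaves); pivot element 17/5.
Divide row 4 by 17/5; eliminate column x1 from the other rows.
Row 2 update in column s_4: 0 − (-3/5)·(5/17) = 3/17.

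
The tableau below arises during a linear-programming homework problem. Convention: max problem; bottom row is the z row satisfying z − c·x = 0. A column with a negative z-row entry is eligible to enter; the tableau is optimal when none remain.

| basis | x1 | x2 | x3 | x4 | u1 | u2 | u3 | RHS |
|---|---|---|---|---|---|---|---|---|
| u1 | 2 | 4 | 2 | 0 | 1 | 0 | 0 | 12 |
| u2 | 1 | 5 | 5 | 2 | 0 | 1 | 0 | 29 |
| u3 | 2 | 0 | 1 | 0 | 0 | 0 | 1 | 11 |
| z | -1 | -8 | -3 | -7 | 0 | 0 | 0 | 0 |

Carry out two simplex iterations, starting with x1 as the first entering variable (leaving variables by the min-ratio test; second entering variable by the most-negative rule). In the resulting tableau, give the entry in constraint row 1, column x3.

1/4

Ratio test on column x1 — row 1: 12/2 = 6; row 2: 29/1 = 29; row 3: 11/2 = 11/2. Minimum is 11/2 at row 3 (u3 leaves); pivot element 2.
Divide row 3 by 2; eliminate column x1 from the other rows.
Second iteration: most negative z-row entry is -8 in column x2, so x2 enters.
Ratio test on column x2 — row 1: 1/4 = 1/4; row 2: (47/2)/5 = 47/10; row 3: entry 0 ≤ 0. Minimum is 1/4 at row 1 (u1 leaves); pivot element 4.
Divide row 1 by 4; eliminate column x2 from the other rows.
After both pivots, the entry at constraint row 1, column x3 is 1/4.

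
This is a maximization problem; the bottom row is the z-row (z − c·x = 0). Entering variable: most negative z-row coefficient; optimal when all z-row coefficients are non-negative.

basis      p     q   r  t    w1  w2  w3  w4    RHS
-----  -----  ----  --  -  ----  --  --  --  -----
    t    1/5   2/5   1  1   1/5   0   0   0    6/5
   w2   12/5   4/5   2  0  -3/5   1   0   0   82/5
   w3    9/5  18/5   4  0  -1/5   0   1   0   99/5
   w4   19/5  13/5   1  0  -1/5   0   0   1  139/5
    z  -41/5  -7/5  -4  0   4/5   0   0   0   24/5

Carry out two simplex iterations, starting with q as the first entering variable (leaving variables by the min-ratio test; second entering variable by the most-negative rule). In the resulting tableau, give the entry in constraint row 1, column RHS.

Ratio test on column q — row 1: (6/5)/(2/5) = 3; row 2: (82/5)/(4/5) = 41/2; row 3: (99/5)/(18/5) = 11/2; row 4: (139/5)/(13/5) = 139/13. Minimum is 3 at row 1 (t leaves); pivot element 2/5.
Divide row 1 by 2/5; eliminate column q from the other rows.
Second iteration: most negative z-row entry is -15/2 in column p, so p enters.
Ratio test on column p — row 1: 3/(1/2) = 6; row 2: 14/2 = 7; row 3: entry 0 ≤ 0; row 4: 20/(5/2) = 8. Minimum is 6 at row 1 (q leaves); pivot element 1/2.
Divide row 1 by 1/2; eliminate column p from the other rows.
After both pivots, the entry at constraint row 1, column RHS is 6.

6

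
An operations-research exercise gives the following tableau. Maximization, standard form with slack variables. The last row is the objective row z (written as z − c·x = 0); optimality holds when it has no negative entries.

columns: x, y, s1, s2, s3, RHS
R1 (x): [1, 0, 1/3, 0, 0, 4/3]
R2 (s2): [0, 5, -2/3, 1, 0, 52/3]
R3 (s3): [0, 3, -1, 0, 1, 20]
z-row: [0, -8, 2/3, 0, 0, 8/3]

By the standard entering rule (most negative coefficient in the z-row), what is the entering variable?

y

Negative z-row entries: y: -8.
The most negative is -8 in column y, so y enters.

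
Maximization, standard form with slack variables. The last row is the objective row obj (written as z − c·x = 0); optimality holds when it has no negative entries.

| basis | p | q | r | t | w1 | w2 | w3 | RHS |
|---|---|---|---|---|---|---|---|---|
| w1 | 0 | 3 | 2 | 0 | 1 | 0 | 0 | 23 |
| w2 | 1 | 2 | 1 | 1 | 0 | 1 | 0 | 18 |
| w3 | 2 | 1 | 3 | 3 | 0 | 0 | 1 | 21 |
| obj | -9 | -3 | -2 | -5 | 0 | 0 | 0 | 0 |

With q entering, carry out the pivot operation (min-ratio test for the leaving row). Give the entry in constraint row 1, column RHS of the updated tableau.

23/3

Ratio test on column q — row 1: 23/3 = 23/3; row 2: 18/2 = 9; row 3: 21/1 = 21. Minimum is 23/3 at row 1 (w1 leaves); pivot element 3.
Divide row 1 by 3; eliminate column q from the other rows.
In the new row 1, the RHS entry is the old entry divided by the pivot: 23/3 = 23/3.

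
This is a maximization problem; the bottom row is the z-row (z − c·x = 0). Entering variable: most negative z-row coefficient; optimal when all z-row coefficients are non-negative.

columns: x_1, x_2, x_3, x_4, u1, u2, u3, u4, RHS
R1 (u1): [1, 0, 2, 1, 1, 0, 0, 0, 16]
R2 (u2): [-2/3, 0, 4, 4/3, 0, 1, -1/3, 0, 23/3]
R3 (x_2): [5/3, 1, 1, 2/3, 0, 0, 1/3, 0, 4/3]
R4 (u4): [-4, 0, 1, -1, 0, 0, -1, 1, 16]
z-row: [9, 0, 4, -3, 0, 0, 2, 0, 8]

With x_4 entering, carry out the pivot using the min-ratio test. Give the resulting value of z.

14

Ratio test on column x_4 — row 1: 16/1 = 16; row 2: (23/3)/(4/3) = 23/4; row 3: (4/3)/(2/3) = 2; row 4: entry -1 ≤ 0. Minimum is 2 at row 3 (x_2 leaves); pivot element 2/3.
Pivot on row 3; the z-row RHS becomes 8 − (-3)·2 = 14.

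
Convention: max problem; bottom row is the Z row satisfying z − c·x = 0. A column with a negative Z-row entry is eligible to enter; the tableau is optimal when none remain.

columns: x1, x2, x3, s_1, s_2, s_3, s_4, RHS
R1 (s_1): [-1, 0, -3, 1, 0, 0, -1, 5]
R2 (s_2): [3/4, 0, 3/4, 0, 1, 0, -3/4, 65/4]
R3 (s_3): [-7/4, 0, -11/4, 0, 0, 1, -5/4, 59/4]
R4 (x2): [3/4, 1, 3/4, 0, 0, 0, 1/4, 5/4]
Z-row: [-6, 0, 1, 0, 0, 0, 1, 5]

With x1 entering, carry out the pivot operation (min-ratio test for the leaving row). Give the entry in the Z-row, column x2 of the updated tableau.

8

Ratio test on column x1 — row 1: entry -1 ≤ 0; row 2: (65/4)/(3/4) = 65/3; row 3: entry -7/4 ≤ 0; row 4: (5/4)/(3/4) = 5/3. Minimum is 5/3 at row 4 (x2 leaves); pivot element 3/4.
Divide row 4 by 3/4; eliminate column x1 from the other rows.
Z-row update in column x2: 0 − (-6)·(4/3) = 8.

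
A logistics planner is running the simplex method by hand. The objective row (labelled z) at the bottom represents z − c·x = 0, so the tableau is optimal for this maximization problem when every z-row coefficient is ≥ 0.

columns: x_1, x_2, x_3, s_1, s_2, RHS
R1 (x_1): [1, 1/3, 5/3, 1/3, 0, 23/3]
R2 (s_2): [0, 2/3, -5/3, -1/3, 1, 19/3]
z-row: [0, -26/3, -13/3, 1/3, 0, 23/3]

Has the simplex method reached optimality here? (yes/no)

The z-row has a negative entry -26/3 in column x_2, so it is not optimal.

no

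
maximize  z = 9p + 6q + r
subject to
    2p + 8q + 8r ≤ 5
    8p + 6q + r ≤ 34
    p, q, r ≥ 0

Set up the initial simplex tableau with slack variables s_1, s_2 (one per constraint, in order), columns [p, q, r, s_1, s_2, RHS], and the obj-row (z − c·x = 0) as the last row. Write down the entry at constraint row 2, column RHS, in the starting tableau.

The RHS of constraint 2 is b_2 = 34.

34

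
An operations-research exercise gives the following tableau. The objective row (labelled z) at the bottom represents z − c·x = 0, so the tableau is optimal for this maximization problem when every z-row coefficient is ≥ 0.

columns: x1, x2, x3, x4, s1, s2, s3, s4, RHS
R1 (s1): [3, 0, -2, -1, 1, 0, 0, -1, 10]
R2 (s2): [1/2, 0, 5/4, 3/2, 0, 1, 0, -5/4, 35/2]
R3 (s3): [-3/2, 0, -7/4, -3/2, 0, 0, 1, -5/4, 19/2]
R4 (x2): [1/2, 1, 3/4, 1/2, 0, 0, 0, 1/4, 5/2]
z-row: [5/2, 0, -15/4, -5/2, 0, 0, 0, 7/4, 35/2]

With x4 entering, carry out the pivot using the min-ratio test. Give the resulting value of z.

Ratio test on column x4 — row 1: entry -1 ≤ 0; row 2: (35/2)/(3/2) = 35/3; row 3: entry -3/2 ≤ 0; row 4: (5/2)/(1/2) = 5. Minimum is 5 at row 4 (x2 leaves); pivot element 1/2.
Pivot on row 4; the z-row RHS becomes 35/2 − (-5/2)·5 = 30.

30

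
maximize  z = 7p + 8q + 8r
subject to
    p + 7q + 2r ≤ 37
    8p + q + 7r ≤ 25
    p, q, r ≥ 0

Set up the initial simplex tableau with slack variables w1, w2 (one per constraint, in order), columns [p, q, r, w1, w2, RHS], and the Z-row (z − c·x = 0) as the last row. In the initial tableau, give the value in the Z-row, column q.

-8

The Z-row carries the negated objective coefficients: the q entry is -8.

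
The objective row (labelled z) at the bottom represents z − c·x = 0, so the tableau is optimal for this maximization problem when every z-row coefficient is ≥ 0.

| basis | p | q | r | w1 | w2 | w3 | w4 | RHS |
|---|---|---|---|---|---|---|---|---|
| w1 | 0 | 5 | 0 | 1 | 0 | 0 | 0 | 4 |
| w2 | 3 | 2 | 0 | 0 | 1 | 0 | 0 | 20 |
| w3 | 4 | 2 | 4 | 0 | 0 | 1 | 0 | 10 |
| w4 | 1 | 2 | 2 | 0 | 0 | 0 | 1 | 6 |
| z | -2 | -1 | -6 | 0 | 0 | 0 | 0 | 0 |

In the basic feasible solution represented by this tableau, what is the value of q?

q is not in the basis, so in the current basic feasible solution q = 0.

0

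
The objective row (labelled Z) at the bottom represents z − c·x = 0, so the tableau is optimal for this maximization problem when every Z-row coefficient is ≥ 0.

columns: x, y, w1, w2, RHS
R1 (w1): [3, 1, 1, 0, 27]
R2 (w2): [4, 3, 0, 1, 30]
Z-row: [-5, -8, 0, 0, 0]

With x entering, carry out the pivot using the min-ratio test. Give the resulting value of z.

75/2

Ratio test on column x — row 1: 27/3 = 9; row 2: 30/4 = 15/2. Minimum is 15/2 at row 2 (w2 leaves); pivot element 4.
Pivot on row 2; the Z-row RHS becomes 0 − (-5)·(15/2) = 75/2.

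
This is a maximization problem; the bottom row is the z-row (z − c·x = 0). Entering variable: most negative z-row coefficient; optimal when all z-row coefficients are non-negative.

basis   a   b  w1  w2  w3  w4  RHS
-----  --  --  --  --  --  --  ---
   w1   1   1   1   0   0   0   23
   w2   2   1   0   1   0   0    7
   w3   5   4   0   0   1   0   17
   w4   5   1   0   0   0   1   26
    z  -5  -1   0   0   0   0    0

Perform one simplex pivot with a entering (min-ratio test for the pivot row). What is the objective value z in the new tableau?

Ratio test on column a — row 1: 23/1 = 23; row 2: 7/2 = 7/2; row 3: 17/5 = 17/5; row 4: 26/5 = 26/5. Minimum is 17/5 at row 3 (w3 leaves); pivot element 5.
Pivot on row 3; the z-row RHS becomes 0 − (-5)·(17/5) = 17.

17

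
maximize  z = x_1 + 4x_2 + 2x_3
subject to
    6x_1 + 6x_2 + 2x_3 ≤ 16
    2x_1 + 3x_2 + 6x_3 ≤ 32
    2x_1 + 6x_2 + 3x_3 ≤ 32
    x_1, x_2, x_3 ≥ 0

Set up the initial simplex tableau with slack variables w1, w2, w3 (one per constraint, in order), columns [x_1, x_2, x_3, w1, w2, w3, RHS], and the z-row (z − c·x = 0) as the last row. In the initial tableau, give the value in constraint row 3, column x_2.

Constraint 3 has coefficient 6 on x_2.

6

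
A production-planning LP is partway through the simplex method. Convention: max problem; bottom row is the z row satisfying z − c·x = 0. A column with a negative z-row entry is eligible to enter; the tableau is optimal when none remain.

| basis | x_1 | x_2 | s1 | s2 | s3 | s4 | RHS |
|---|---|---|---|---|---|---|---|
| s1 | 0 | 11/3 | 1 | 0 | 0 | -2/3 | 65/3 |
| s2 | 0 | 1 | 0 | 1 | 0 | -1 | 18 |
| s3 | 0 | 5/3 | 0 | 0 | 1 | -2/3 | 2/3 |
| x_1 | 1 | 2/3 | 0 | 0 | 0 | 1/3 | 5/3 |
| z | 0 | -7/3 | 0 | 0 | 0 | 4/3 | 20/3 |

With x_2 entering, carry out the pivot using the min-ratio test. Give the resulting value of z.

Ratio test on column x_2 — row 1: (65/3)/(11/3) = 65/11; row 2: 18/1 = 18; row 3: (2/3)/(5/3) = 2/5; row 4: (5/3)/(2/3) = 5/2. Minimum is 2/5 at row 3 (s3 leaves); pivot element 5/3.
Pivot on row 3; the z-row RHS becomes 20/3 − (-7/3)·(2/5) = 38/5.

38/5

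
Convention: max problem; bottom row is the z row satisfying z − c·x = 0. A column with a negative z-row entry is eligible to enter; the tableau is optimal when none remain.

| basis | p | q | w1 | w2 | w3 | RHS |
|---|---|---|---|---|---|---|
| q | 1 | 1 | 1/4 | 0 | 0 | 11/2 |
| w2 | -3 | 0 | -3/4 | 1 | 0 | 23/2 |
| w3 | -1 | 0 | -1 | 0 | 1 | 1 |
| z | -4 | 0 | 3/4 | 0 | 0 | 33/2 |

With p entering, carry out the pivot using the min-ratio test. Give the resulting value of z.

Ratio test on column p — row 1: (11/2)/1 = 11/2; row 2: entry -3 ≤ 0; row 3: entry -1 ≤ 0. Minimum is 11/2 at row 1 (q leaves); pivot element 1.
Pivot on row 1; the z-row RHS becomes 33/2 − (-4)·(11/2) = 77/2.

77/2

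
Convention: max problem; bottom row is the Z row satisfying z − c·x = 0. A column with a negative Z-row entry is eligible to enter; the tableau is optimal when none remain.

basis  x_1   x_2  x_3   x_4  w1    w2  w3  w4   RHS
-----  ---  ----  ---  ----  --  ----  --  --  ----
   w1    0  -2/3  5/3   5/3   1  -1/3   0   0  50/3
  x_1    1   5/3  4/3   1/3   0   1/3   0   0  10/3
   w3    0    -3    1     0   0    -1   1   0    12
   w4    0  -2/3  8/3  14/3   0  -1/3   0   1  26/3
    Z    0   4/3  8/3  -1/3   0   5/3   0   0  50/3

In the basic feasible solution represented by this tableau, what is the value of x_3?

x_3 is not in the basis, so in the current basic feasible solution x_3 = 0.

0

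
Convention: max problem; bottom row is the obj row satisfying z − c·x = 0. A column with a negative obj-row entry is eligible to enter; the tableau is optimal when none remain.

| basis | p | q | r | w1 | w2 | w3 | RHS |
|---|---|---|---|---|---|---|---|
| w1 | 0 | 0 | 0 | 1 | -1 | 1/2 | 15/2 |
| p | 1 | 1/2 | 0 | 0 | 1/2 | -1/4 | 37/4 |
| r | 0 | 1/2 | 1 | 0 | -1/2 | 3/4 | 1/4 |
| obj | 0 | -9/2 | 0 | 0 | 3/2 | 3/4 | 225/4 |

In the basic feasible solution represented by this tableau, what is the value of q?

0

q is not in the basis, so in the current basic feasible solution q = 0.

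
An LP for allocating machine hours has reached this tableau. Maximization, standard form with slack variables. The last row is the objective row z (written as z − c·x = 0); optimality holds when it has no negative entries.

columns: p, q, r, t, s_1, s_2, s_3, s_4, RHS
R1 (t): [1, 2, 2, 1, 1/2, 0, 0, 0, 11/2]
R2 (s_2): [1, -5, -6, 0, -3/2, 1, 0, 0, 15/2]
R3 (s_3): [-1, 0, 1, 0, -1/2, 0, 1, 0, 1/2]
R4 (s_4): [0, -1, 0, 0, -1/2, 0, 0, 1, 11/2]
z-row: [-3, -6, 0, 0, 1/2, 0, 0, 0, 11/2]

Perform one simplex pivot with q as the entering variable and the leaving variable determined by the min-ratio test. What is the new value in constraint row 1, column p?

1/2

Ratio test on column q — row 1: (11/2)/2 = 11/4; row 2: entry -5 ≤ 0; row 3: entry 0 ≤ 0; row 4: entry -1 ≤ 0. Minimum is 11/4 at row 1 (t leaves); pivot element 2.
Divide row 1 by 2; eliminate column q from the other rows.
In the new row 1, the p entry is the old entry divided by the pivot: 1/2 = 1/2.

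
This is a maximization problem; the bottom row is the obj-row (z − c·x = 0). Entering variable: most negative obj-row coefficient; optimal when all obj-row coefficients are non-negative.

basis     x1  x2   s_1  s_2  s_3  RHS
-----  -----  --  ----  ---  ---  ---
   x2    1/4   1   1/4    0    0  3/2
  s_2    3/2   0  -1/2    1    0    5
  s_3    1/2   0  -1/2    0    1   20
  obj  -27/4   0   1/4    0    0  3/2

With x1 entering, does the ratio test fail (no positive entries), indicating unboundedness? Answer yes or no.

Column x1 has positive entries in row(s) 1, 2, 3, so the ratio test bounds it — not unbounded.

no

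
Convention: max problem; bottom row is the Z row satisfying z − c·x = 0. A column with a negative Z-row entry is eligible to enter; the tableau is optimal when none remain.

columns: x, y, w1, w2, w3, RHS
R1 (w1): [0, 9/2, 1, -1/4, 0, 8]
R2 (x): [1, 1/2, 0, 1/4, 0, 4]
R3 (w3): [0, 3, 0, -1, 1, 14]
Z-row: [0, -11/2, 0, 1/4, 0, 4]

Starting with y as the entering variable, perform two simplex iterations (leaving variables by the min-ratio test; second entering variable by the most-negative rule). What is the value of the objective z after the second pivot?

Ratio test on column y — row 1: 8/(9/2) = 16/9; row 2: 4/(1/2) = 8; row 3: 14/3 = 14/3. Minimum is 16/9 at row 1 (w1 leaves); pivot element 9/2.
Pivot on row 1; the Z-row RHS becomes 4 − (-11/2)·(16/9) = 124/9.
Next entering variable (most negative Z-row entry -1/18): w2.
Ratio test on column w2 — row 1: entry -1/18 ≤ 0; row 2: (28/9)/(5/18) = 56/5; row 3: entry -5/6 ≤ 0. Minimum is 56/5 at row 2 (x leaves); pivot element 5/18.
After the second pivot the Z-row RHS is 124/9 − (-1/18)·(56/5) = 72/5.

72/5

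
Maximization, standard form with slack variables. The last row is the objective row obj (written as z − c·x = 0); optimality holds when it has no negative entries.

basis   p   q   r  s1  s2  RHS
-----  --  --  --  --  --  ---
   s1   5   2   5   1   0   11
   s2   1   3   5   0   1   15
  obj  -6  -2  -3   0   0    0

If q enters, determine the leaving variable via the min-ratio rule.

Column q entries and ratios — s1: 11/2 = 11/2; s2: 15/3 = 5.
Smallest ratio is 5 in the row of s2, so s2 leaves.

s2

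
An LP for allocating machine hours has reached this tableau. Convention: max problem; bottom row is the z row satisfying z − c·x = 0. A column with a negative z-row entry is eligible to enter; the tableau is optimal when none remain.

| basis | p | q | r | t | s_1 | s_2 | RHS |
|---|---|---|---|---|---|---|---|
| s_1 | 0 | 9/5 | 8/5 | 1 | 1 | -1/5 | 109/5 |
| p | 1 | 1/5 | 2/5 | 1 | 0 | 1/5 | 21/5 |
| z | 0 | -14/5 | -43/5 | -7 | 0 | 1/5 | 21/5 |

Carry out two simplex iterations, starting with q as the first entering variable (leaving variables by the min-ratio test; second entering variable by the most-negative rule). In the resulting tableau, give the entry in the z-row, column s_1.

-3/2

Ratio test on column q — row 1: (109/5)/(9/5) = 109/9; row 2: (21/5)/(1/5) = 21. Minimum is 109/9 at row 1 (s_1 leaves); pivot element 9/5.
Divide row 1 by 9/5; eliminate column q from the other rows.
Second iteration: most negative z-row entry is -55/9 in column r, so r enters.
Ratio test on column r — row 1: (109/9)/(8/9) = 109/8; row 2: (16/9)/(2/9) = 8. Minimum is 8 at row 2 (p leaves); pivot element 2/9.
Divide row 2 by 2/9; eliminate column r from the other rows.
After both pivots, the entry at the z-row, column s_1 is -3/2.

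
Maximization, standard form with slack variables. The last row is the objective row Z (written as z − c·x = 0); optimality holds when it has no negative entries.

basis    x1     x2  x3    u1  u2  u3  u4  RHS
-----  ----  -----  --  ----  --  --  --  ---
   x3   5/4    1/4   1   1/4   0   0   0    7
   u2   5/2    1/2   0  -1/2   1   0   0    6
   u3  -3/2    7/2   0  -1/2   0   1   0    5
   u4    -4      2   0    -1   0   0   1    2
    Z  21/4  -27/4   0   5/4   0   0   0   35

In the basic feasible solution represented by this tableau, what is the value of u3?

u3 is basic (row 3); its value is the RHS of that row, 5.

5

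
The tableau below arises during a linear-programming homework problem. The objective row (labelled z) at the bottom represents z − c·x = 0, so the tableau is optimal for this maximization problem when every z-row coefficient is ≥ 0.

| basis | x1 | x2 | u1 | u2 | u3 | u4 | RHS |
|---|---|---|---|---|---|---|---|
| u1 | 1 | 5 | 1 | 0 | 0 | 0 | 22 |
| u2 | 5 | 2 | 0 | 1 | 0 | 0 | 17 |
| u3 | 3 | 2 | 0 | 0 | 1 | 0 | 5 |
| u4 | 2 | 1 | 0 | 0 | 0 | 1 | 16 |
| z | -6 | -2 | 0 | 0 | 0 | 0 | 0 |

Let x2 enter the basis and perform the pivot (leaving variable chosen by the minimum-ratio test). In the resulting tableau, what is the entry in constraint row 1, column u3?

-5/2

Ratio test on column x2 — row 1: 22/5 = 22/5; row 2: 17/2 = 17/2; row 3: 5/2 = 5/2; row 4: 16/1 = 16. Minimum is 5/2 at row 3 (u3 leaves); pivot element 2.
Divide row 3 by 2; eliminate column x2 from the other rows.
Row 1 update in column u3: 0 − 5·(1/2) = -5/2.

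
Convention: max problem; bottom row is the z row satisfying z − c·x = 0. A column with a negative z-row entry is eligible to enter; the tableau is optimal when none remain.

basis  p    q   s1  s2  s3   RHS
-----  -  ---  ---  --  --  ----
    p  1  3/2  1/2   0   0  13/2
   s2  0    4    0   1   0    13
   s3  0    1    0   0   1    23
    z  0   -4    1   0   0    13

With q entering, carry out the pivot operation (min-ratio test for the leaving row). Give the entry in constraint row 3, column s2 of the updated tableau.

Ratio test on column q — row 1: (13/2)/(3/2) = 13/3; row 2: 13/4 = 13/4; row 3: 23/1 = 23. Minimum is 13/4 at row 2 (s2 leaves); pivot element 4.
Divide row 2 by 4; eliminate column q from the other rows.
Row 3 update in column s2: 0 − 1·(1/4) = -1/4.

-1/4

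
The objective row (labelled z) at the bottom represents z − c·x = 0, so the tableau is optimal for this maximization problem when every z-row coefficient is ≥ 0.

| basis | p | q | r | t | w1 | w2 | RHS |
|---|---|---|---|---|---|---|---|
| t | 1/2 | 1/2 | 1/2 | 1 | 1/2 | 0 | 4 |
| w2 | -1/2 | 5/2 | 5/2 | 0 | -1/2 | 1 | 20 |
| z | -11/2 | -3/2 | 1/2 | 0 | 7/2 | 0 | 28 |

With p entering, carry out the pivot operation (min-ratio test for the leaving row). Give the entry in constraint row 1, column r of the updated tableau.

Ratio test on column p — row 1: 4/(1/2) = 8; row 2: entry -1/2 ≤ 0. Minimum is 8 at row 1 (t leaves); pivot element 1/2.
Divide row 1 by 1/2; eliminate column p from the other rows.
In the new row 1, the r entry is the old entry divided by the pivot: (1/2)/(1/2) = 1.

1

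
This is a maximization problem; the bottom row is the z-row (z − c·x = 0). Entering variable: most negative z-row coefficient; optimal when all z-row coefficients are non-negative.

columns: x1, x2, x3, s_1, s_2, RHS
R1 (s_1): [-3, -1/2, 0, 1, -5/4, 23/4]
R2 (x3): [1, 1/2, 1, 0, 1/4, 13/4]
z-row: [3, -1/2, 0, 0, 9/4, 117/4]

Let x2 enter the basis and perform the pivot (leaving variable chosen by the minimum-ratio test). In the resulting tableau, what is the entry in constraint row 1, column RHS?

Ratio test on column x2 — row 1: entry -1/2 ≤ 0; row 2: (13/4)/(1/2) = 13/2. Minimum is 13/2 at row 2 (x3 leaves); pivot element 1/2.
Divide row 2 by 1/2; eliminate column x2 from the other rows.
Row 1 update in column RHS: 23/4 − (-1/2)·(13/2) = 9.

9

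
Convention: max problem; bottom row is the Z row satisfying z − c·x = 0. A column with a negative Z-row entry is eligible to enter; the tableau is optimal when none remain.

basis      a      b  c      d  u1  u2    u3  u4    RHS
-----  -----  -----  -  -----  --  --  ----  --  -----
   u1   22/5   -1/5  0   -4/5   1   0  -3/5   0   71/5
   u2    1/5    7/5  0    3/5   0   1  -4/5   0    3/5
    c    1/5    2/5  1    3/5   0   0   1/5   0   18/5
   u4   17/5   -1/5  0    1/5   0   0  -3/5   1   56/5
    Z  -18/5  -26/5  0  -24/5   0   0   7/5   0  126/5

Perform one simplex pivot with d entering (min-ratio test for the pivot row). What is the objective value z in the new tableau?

30

Ratio test on column d — row 1: entry -4/5 ≤ 0; row 2: (3/5)/(3/5) = 1; row 3: (18/5)/(3/5) = 6; row 4: (56/5)/(1/5) = 56. Minimum is 1 at row 2 (u2 leaves); pivot element 3/5.
Pivot on row 2; the Z-row RHS becomes 126/5 − (-24/5)·1 = 30.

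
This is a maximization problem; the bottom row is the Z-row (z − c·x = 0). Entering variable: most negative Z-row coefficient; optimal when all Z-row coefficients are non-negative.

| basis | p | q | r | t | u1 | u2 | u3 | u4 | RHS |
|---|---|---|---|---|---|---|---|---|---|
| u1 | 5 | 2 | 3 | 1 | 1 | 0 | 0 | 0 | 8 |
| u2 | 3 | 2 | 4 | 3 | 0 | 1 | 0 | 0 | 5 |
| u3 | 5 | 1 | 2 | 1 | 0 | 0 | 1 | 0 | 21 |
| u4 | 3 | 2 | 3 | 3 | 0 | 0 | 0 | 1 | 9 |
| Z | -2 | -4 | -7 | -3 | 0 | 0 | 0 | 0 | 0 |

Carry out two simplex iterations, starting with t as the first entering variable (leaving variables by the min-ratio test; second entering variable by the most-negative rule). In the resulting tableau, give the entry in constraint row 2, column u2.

Ratio test on column t — row 1: 8/1 = 8; row 2: 5/3 = 5/3; row 3: 21/1 = 21; row 4: 9/3 = 3. Minimum is 5/3 at row 2 (u2 leaves); pivot element 3.
Divide row 2 by 3; eliminate column t from the other rows.
Second iteration: most negative Z-row entry is -3 in column r, so r enters.
Ratio test on column r — row 1: (19/3)/(5/3) = 19/5; row 2: (5/3)/(4/3) = 5/4; row 3: (58/3)/(2/3) = 29; row 4: entry -1 ≤ 0. Minimum is 5/4 at row 2 (t leaves); pivot element 4/3.
Divide row 2 by 4/3; eliminate column r from the other rows.
After both pivots, the entry at constraint row 2, column u2 is 1/4.

1/4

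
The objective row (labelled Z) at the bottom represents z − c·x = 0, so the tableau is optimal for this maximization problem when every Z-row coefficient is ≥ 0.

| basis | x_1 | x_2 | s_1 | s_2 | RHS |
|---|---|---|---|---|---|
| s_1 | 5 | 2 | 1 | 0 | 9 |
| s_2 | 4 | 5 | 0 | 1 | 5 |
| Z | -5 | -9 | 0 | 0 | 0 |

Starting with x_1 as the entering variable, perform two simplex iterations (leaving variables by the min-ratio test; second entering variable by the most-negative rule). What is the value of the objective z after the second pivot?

9

Ratio test on column x_1 — row 1: 9/5 = 9/5; row 2: 5/4 = 5/4. Minimum is 5/4 at row 2 (s_2 leaves); pivot element 4.
Pivot on row 2; the Z-row RHS becomes 0 − (-5)·(5/4) = 25/4.
Next entering variable (most negative Z-row entry -11/4): x_2.
Ratio test on column x_2 — row 1: entry -17/4 ≤ 0; row 2: (5/4)/(5/4) = 1. Minimum is 1 at row 2 (x_1 leaves); pivot element 5/4.
After the second pivot the Z-row RHS is 25/4 − (-11/4)·1 = 9.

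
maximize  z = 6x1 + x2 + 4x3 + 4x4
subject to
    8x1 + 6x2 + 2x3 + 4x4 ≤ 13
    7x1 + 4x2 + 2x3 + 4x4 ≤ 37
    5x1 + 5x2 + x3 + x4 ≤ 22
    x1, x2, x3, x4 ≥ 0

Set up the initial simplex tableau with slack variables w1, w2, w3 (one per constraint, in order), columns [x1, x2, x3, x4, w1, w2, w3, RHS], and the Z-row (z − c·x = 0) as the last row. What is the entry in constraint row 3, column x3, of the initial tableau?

1

Constraint 3 has coefficient 1 on x3.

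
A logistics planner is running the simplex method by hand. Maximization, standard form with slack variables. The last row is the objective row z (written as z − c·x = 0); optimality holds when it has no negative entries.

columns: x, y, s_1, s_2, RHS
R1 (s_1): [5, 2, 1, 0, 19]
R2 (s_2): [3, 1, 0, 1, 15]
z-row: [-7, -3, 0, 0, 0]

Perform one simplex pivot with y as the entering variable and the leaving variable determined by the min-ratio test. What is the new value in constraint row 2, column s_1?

-1/2

Ratio test on column y — row 1: 19/2 = 19/2; row 2: 15/1 = 15. Minimum is 19/2 at row 1 (s_1 leaves); pivot element 2.
Divide row 1 by 2; eliminate column y from the other rows.
Row 2 update in column s_1: 0 − 1·(1/2) = -1/2.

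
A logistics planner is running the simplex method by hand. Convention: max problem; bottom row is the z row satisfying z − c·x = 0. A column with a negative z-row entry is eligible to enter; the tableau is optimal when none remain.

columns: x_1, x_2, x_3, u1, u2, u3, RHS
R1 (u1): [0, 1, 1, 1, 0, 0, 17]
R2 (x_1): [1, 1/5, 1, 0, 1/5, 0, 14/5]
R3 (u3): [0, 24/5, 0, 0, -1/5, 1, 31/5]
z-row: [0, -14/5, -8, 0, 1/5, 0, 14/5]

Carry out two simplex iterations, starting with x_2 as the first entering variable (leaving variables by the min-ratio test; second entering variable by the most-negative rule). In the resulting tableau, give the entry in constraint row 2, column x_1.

Ratio test on column x_2 — row 1: 17/1 = 17; row 2: (14/5)/(1/5) = 14; row 3: (31/5)/(24/5) = 31/24. Minimum is 31/24 at row 3 (u3 leaves); pivot element 24/5.
Divide row 3 by 24/5; eliminate column x_2 from the other rows.
Second iteration: most negative z-row entry is -8 in column x_3, so x_3 enters.
Ratio test on column x_3 — row 1: (377/24)/1 = 377/24; row 2: (61/24)/1 = 61/24; row 3: entry 0 ≤ 0. Minimum is 61/24 at row 2 (x_1 leaves); pivot element 1.
Divide row 2 by 1; eliminate column x_3 from the other rows.
After both pivots, the entry at constraint row 2, column x_1 is 1.

1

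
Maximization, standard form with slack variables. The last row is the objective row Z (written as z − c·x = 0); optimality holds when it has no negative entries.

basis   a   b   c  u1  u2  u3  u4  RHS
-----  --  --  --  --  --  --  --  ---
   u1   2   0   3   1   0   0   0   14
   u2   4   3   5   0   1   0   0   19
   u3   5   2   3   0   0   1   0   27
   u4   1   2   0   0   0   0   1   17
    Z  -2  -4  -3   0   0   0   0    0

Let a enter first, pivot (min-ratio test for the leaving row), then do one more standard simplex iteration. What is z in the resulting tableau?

Ratio test on column a — row 1: 14/2 = 7; row 2: 19/4 = 19/4; row 3: 27/5 = 27/5; row 4: 17/1 = 17. Minimum is 19/4 at row 2 (u2 leaves); pivot element 4.
Pivot on row 2; the Z-row RHS becomes 0 − (-2)·(19/4) = 19/2.
Next entering variable (most negative Z-row entry -5/2): b.
Ratio test on column b — row 1: entry -3/2 ≤ 0; row 2: (19/4)/(3/4) = 19/3; row 3: entry -7/4 ≤ 0; row 4: (49/4)/(5/4) = 49/5. Minimum is 19/3 at row 2 (a leaves); pivot element 3/4.
After the second pivot the Z-row RHS is 19/2 − (-5/2)·(19/3) = 76/3.

76/3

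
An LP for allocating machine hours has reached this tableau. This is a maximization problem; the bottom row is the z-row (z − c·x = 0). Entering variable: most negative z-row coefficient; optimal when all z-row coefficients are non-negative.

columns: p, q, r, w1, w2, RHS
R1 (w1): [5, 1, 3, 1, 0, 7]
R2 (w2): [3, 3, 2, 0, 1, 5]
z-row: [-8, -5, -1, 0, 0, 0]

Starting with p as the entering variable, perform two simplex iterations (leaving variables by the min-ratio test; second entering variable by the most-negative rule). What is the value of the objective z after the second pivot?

37/3

Ratio test on column p — row 1: 7/5 = 7/5; row 2: 5/3 = 5/3. Minimum is 7/5 at row 1 (w1 leaves); pivot element 5.
Pivot on row 1; the z-row RHS becomes 0 − (-8)·(7/5) = 56/5.
Next entering variable (most negative z-row entry -17/5): q.
Ratio test on column q — row 1: (7/5)/(1/5) = 7; row 2: (4/5)/(12/5) = 1/3. Minimum is 1/3 at row 2 (w2 leaves); pivot element 12/5.
After the second pivot the z-row RHS is 56/5 − (-17/5)·(1/3) = 37/3.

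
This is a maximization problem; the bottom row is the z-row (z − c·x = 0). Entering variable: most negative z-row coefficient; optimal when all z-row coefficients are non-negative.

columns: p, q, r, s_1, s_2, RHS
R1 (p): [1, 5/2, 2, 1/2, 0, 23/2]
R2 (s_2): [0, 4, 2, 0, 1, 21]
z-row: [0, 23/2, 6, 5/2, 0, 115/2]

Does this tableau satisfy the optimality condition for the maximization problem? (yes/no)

Every z-row coefficient is ≥ 0, so the tableau is optimal.

yes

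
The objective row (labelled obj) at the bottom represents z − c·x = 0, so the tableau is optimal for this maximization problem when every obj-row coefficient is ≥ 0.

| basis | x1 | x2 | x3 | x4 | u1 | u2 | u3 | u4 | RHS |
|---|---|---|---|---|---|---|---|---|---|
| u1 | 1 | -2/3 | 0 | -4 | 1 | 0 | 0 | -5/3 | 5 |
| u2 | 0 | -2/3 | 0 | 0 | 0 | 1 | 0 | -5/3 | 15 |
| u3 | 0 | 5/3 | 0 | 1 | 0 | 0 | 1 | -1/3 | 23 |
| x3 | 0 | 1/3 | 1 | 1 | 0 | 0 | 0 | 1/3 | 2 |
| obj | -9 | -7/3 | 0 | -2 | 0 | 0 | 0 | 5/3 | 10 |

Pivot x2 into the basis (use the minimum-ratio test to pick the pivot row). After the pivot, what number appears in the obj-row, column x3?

Ratio test on column x2 — row 1: entry -2/3 ≤ 0; row 2: entry -2/3 ≤ 0; row 3: 23/(5/3) = 69/5; row 4: 2/(1/3) = 6. Minimum is 6 at row 4 (x3 leaves); pivot element 1/3.
Divide row 4 by 1/3; eliminate column x2 from the other rows.
obj-row update in column x3: 0 − (-7/3)·3 = 7.

7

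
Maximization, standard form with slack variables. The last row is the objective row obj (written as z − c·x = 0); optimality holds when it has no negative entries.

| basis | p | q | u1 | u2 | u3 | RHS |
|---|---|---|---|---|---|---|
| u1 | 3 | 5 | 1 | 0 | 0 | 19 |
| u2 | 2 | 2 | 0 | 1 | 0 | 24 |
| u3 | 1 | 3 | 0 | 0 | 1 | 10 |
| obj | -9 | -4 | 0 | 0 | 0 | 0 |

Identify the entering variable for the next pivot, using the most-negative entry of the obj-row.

Negative obj-row entries: p: -9, q: -4.
The most negative is -9 in column p, so p enters.

p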